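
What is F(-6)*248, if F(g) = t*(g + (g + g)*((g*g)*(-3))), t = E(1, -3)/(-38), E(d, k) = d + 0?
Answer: -159960/19 ≈ -8419.0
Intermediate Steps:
E(d, k) = d
t = -1/38 (t = 1/(-38) = 1*(-1/38) = -1/38 ≈ -0.026316)
F(g) = -g/38 + 3*g³/19 (F(g) = -(g + (g + g)*((g*g)*(-3)))/38 = -(g + (2*g)*(g²*(-3)))/38 = -(g + (2*g)*(-3*g²))/38 = -(g - 6*g³)/38 = -g/38 + 3*g³/19)
F(-6)*248 = ((1/38)*(-6)*(-1 + 6*(-6)²))*248 = ((1/38)*(-6)*(-1 + 6*36))*248 = ((1/38)*(-6)*(-1 + 216))*248 = ((1/38)*(-6)*215)*248 = -645/19*248 = -159960/19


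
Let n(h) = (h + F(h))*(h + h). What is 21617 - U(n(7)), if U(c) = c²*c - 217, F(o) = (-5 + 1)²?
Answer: -33364414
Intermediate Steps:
F(o) = 16 (F(o) = (-4)² = 16)
n(h) = 2*h*(16 + h) (n(h) = (h + 16)*(h + h) = (16 + h)*(2*h) = 2*h*(16 + h))
U(c) = -217 + c³ (U(c) = c³ - 217 = -217 + c³)
21617 - U(n(7)) = 21617 - (-217 + (2*7*(16 + 7))³) = 21617 - (-217 + (2*7*23)³) = 21617 - (-217 + 322³) = 21617 - (-217 + 33386248) = 21617 - 1*33386031 = 21617 - 33386031 = -33364414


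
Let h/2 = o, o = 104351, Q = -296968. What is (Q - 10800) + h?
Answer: -99066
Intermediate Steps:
h = 208702 (h = 2*104351 = 208702)
(Q - 10800) + h = (-296968 - 10800) + 208702 = -307768 + 208702 = -99066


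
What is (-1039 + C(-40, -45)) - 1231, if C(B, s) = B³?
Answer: -66270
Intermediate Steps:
(-1039 + C(-40, -45)) - 1231 = (-1039 + (-40)³) - 1231 = (-1039 - 64000) - 1231 = -65039 - 1231 = -66270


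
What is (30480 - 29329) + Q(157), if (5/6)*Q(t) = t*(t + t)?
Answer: 301543/5 ≈ 60309.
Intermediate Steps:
Q(t) = 12*t**2/5 (Q(t) = 6*(t*(t + t))/5 = 6*(t*(2*t))/5 = 6*(2*t**2)/5 = 12*t**2/5)
(30480 - 29329) + Q(157) = (30480 - 29329) + (12/5)*157**2 = 1151 + (12/5)*24649 = 1151 + 295788/5 = 301543/5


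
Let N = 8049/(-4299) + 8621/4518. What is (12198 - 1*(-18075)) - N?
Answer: 195996070163/6474294 ≈ 30273.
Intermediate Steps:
N = 232099/6474294 (N = 8049*(-1/4299) + 8621*(1/4518) = -2683/1433 + 8621/4518 = 232099/6474294 ≈ 0.035849)
(12198 - 1*(-18075)) - N = (12198 - 1*(-18075)) - 1*232099/6474294 = (12198 + 18075) - 232099/6474294 = 30273 - 232099/6474294 = 195996070163/6474294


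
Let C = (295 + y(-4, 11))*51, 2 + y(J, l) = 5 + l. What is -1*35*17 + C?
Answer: 15164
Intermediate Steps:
y(J, l) = 3 + l (y(J, l) = -2 + (5 + l) = 3 + l)
C = 15759 (C = (295 + (3 + 11))*51 = (295 + 14)*51 = 309*51 = 15759)
-1*35*17 + C = -1*35*17 + 15759 = -35*17 + 15759 = -595 + 15759 = 15164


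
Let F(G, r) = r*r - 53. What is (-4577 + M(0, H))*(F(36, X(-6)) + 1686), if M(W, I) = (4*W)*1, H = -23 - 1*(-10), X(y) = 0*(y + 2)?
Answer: -7474241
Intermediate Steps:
X(y) = 0 (X(y) = 0*(2 + y) = 0)
F(G, r) = -53 + r² (F(G, r) = r² - 53 = -53 + r²)
H = -13 (H = -23 + 10 = -13)
M(W, I) = 4*W
(-4577 + M(0, H))*(F(36, X(-6)) + 1686) = (-4577 + 4*0)*((-53 + 0²) + 1686) = (-4577 + 0)*((-53 + 0) + 1686) = -4577*(-53 + 1686) = -4577*1633 = -7474241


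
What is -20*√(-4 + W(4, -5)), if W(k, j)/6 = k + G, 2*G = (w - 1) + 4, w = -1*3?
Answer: -40*√5 ≈ -89.443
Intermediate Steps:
w = -3
G = 0 (G = ((-3 - 1) + 4)/2 = (-4 + 4)/2 = (½)*0 = 0)
W(k, j) = 6*k (W(k, j) = 6*(k + 0) = 6*k)
-20*√(-4 + W(4, -5)) = -20*√(-4 + 6*4) = -20*√(-4 + 24) = -40*√5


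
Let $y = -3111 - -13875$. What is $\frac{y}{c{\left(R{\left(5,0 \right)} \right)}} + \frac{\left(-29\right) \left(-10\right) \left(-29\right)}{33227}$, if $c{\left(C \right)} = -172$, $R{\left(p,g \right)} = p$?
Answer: $- \frac{89775487}{1428761} \approx -62.834$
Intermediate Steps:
$y = 10764$ ($y = -3111 + 13875 = 10764$)
$\frac{y}{c{\left(R{\left(5,0 \right)} \right)}} + \frac{\left(-29\right) \left(-10\right) \left(-29\right)}{33227} = \frac{10764}{-172} + \frac{\left(-29\right) \left(-10\right) \left(-29\right)}{33227} = 10764 \left(- \frac{1}{172}\right) + 290 \left(-29\right) \frac{1}{33227} = - \frac{2691}{43} - \frac{8410}{33227} = - \frac{89775487}{1428761}$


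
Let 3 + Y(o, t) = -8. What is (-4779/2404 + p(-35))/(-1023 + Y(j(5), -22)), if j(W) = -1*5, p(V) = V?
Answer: 88919/2485736 ≈ 0.035772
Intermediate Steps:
j(W) = -5
Y(o, t) = -11 (Y(o, t) = -3 - 8 = -11)
(-4779/2404 + p(-35))/(-1023 + Y(j(5), -22)) = (-4779/2404 - 35)/(-1023 - 11) = (-4779*1/2404 - 35)/(-1034) = (-4779/2404 - 35)*(-1/1034) = -88919/2404*(-1/1034) = 88919/2485736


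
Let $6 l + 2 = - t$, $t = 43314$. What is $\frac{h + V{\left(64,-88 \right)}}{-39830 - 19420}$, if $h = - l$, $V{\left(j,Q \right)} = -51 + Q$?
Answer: $- \frac{21241}{177750} \approx -0.1195$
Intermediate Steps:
$l = - \frac{21658}{3}$ ($l = - \frac{1}{3} + \frac{\left(-1\right) 43314}{6} = - \frac{1}{3} + \frac{1}{6} \left(-43314\right) = - \frac{1}{3} - 7219 = - \frac{21658}{3} \approx -7219.3$)
$h = \frac{21658}{3}$ ($h = \left(-1\right) \left(- \frac{21658}{3}\right) = \frac{21658}{3} \approx 7219.3$)
$\frac{h + V{\left(64,-88 \right)}}{-39830 - 19420} = \frac{\frac{21658}{3} - 139}{-39830 - 19420} = \frac{\frac{21658}{3} - 139}{-59250} = \frac{21241}{3} \left(- \frac{1}{59250}\right) = - \frac{21241}{177750}$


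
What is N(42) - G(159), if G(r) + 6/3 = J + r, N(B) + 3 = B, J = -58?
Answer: -60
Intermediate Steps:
N(B) = -3 + B
G(r) = -60 + r (G(r) = -2 + (-58 + r) = -60 + r)
N(42) - G(159) = (-3 + 42) - (-60 + 159) = 39 - 1*99 = 39 - 99 = -60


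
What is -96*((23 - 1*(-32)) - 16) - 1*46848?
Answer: -50592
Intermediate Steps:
-96*((23 - 1*(-32)) - 16) - 1*46848 = -96*((23 + 32) - 16) - 46848 = -96*(55 - 16) - 46848 = -96*39 - 46848 = -3744 - 46848 = -50592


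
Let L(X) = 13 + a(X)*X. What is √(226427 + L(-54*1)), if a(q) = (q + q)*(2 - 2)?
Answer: 6*√6290 ≈ 475.86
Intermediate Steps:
a(q) = 0 (a(q) = (2*q)*0 = 0)
L(X) = 13 (L(X) = 13 + 0*X = 13 + 0 = 13)
√(226427 + L(-54*1)) = √(226427 + 13) = √226440 = 6*√6290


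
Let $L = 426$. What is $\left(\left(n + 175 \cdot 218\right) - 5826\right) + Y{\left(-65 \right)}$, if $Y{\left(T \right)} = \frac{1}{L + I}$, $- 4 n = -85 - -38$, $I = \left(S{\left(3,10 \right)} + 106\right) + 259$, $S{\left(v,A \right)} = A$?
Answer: $\frac{103603747}{3204} \approx 32336.0$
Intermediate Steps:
$I = 375$ ($I = \left(10 + 106\right) + 259 = 116 + 259 = 375$)
$n = \frac{47}{4}$ ($n = - \frac{-85 - -38}{4} = - \frac{-85 + 38}{4} = \left(- \frac{1}{4}\right) \left(-47\right) = \frac{47}{4} \approx 11.75$)
$Y{\left(T \right)} = \frac{1}{801}$ ($Y{\left(T \right)} = \frac{1}{426 + 375} = \frac{1}{801}$)
$\left(\left(n + 175 \cdot 218\right) - 5826\right) + Y{\left(-65 \right)} = \left(\left(\frac{47}{4} + 175 \cdot 218\right) - 5826\right) + \frac{1}{801} = \left(\left(\frac{47}{4} + 38150\right) - 5826\right) + \frac{1}{801} = \left(\frac{152647}{4} - 5826\right) + \frac{1}{801} = \frac{129343}{4} + \frac{1}{801} = \frac{103603747}{3204}$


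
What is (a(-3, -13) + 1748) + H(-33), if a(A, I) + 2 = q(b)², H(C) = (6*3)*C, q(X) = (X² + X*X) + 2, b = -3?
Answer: 1552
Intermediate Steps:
q(X) = 2 + 2*X² (q(X) = (X² + X²) + 2 = 2*X² + 2 = 2 + 2*X²)
H(C) = 18*C
a(A, I) = 398 (a(A, I) = -2 + (2 + 2*(-3)²)² = -2 + (2 + 2*9)² = -2 + (2 + 18)² = -2 + 20² = -2 + 400 = 398)
(a(-3, -13) + 1748) + H(-33) = (398 + 1748) + 18*(-33) = 2146 - 594 = 1552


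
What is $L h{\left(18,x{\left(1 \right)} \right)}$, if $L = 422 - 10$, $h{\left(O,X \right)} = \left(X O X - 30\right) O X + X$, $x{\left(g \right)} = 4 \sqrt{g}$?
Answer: $7654960$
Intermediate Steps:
$h{\left(O,X \right)} = X + O X \left(-30 + O X^{2}\right)$ ($h{\left(O,X \right)} = \left(O X X - 30\right) O X + X = \left(O X^{2} - 30\right) O X + X = \left(-30 + O X^{2}\right) O X + X = O \left(-30 + O X^{2}\right) X + X = O X \left(-30 + O X^{2}\right) + X = X + O X \left(-30 + O X^{2}\right)$)
$L = 412$ ($L = 422 - 10 = 412$)
$L h{\left(18,x{\left(1 \right)} \right)} = 412 \cdot 4 \sqrt{1} \left(1 - 540 + 18^{2} \left(4 \sqrt{1}\right)^{2}\right) = 412 \cdot 4 \cdot 1 \left(1 - 540 + 324 \left(4 \cdot 1\right)^{2}\right) = 412 \cdot 4 \left(1 - 540 + 324 \cdot 4^{2}\right) = 412 \cdot 4 \left(1 - 540 + 324 \cdot 16\right) = 412 \cdot 4 \left(1 - 540 + 5184\right) = 412 \cdot 4 \cdot 4645 = 412 \cdot 18580 = 7654960$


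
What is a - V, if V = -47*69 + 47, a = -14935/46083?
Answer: 147266333/46083 ≈ 3195.7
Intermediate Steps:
a = -14935/46083 (a = -14935*1/46083 = -14935/46083 ≈ -0.32409)
V = -3196 (V = -3243 + 47 = -3196)
a - V = -14935/46083 - 1*(-3196) = -14935/46083 + 3196 = 147266333/46083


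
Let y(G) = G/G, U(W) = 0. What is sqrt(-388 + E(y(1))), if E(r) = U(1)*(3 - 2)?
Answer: 2*I*sqrt(97) ≈ 19.698*I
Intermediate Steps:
y(G) = 1
E(r) = 0 (E(r) = 0*(3 - 2) = 0*1 = 0)
sqrt(-388 + E(y(1))) = sqrt(-388 + 0) = sqrt(-388) = 2*I*sqrt(97)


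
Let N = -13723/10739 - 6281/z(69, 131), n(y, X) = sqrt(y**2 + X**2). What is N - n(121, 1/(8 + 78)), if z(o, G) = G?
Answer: -69249372/1406809 - sqrt(108284837)/86 ≈ -170.22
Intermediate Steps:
n(y, X) = sqrt(X**2 + y**2)
N = -69249372/1406809 (N = -13723/10739 - 6281/131 = -69249372/1406809 ≈ -49.224)
N - n(121, 1/(8 + 78)) = -69249372/1406809 - sqrt((1/(8 + 78))**2 + 121**2) = -69249372/1406809 - sqrt((1/86)**2 + 14641) = -69249372/1406809 - sqrt(1/7396 + 14641) = -69249372/1406809 - sqrt(108284837/7396) = -69249372/1406809 - sqrt(108284837)/86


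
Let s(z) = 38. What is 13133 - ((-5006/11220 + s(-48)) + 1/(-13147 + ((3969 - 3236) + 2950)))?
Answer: 347638526401/26546520 ≈ 13095.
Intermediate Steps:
13133 - ((-5006/11220 + s(-48)) + 1/(-13147 + ((3969 - 3236) + 2950))) = 13133 - ((-5006/11220 + 38) + 1/(-13147 + ((3969 - 3236) + 2950))) = 13133 - ((-5006*1/11220 + 38) + 1/(-13147 + (733 + 2950))) = 13133 - ((-2503/5610 + 38) + 1/(-13147 + 3683)) = 13133 - (210677/5610 + 1/(-9464)) = 13133 - (210677/5610 - 1/9464) = 13133 - 1*996920759/26546520 = 13133 - 996920759/26546520 = 347638526401/26546520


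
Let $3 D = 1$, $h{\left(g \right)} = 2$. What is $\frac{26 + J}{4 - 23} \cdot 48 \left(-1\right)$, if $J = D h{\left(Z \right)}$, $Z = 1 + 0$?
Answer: $\frac{1280}{19} \approx 67.368$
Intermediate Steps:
$Z = 1$
$D = \frac{1}{3}$ ($D = \frac{1}{3} \cdot 1 = \frac{1}{3} \approx 0.33333$)
$J = \frac{2}{3}$ ($J = \frac{1}{3} \cdot 2 = \frac{2}{3} \approx 0.66667$)
$\frac{26 + J}{4 - 23} \cdot 48 \left(-1\right) = \frac{26 + \frac{2}{3}}{4 - 23} \cdot 48 \left(-1\right) = \frac{80}{3 \left(-19\right)} 48 \left(-1\right) = \frac{80}{3} \left(- \frac{1}{19}\right) 48 \left(-1\right) = \left(- \frac{80}{57}\right) 48 \left(-1\right) = \left(- \frac{1280}{19}\right) \left(-1\right) = \frac{1280}{19}$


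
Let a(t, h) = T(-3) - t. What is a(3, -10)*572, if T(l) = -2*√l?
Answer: -1716 - 1144*I*√3 ≈ -1716.0 - 1981.5*I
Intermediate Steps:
a(t, h) = -t - 2*I*√3 (a(t, h) = -2*I*√3 - t = -t - 2*I*√3)
a(3, -10)*572 = (-1*3 - 2*I*√3)*572 = (-3 - 2*I*√3)*572 = -1716 - 1144*I*√3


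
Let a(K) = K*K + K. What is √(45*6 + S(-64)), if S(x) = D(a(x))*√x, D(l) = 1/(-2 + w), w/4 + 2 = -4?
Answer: √(45630 - 52*I)/13 ≈ 16.432 - 0.0093628*I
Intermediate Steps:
w = -24 (w = -8 + 4*(-4) = -8 - 16 = -24)
a(K) = K + K² (a(K) = K² + K = K + K²)
D(l) = -1/26 (D(l) = 1/(-2 - 24) = 1/(-26) = -1/26)
S(x) = -√x/26
√(45*6 + S(-64)) = √(45*6 - 4*I/13) = √(270 - 4*I/13)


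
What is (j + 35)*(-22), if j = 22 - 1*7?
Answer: -1100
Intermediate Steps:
j = 15 (j = 22 - 7 = 15)
(j + 35)*(-22) = (15 + 35)*(-22) = 50*(-22) = -1100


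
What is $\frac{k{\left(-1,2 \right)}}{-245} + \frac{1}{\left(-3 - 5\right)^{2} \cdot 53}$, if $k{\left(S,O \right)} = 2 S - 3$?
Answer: $\frac{3441}{166208} \approx 0.020703$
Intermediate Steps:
$k{\left(S,O \right)} = -3 + 2 S$
$\frac{k{\left(-1,2 \right)}}{-245} + \frac{1}{\left(-3 - 5\right)^{2} \cdot 53} = \frac{-3 + 2 \left(-1\right)}{-245} + \frac{1}{\left(-3 - 5\right)^{2} \cdot 53} = \left(-3 - 2\right) \left(- \frac{1}{245}\right) + \frac{1}{\left(-8\right)^{2}} \cdot \frac{1}{53} = \left(-5\right) \left(- \frac{1}{245}\right) + \frac{1}{64} \cdot \frac{1}{53} = \frac{1}{49} + \frac{1}{64} \cdot \frac{1}{53} = \frac{1}{49} + \frac{1}{3392} = \frac{3441}{166208}$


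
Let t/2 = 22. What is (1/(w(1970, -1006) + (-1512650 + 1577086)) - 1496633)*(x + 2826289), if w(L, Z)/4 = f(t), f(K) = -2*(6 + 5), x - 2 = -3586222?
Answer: 73185413546600473/64348 ≈ 1.1373e+12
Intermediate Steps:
t = 44 (t = 2*22 = 44)
x = -3586220 (x = 2 - 3586222 = -3586220)
f(K) = -22 (f(K) = -2*11 = -22)
w(L, Z) = -88 (w(L, Z) = 4*(-22) = -88)
(1/(w(1970, -1006) + (-1512650 + 1577086)) - 1496633)*(x + 2826289) = (1/(-88 + (-1512650 + 1577086)) - 1496633)*(-3586220 + 2826289) = (1/(-88 + 64436) - 1496633)*(-759931) = (1/64348 - 1496633)*(-759931) = -96305340283/64348*(-759931) = 73185413546600473/64348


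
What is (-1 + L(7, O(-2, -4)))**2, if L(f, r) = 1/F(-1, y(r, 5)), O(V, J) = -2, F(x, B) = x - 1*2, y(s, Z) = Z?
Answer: 16/9 ≈ 1.7778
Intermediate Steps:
F(x, B) = -2 + x (F(x, B) = x - 2 = -2 + x)
L(f, r) = -1/3 (L(f, r) = 1/(-2 - 1) = 1/(-3) = -1/3)
(-1 + L(7, O(-2, -4)))**2 = (-1 - 1/3)**2 = (-4/3)**2 = 16/9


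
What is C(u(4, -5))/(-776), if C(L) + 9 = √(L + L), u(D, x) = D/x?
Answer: 9/776 - I*√10/1940 ≈ 0.011598 - 0.00163*I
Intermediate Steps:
u(D, x) = D/x
C(L) = -9 + √2*√L (C(L) = -9 + √(L + L) = -9 + √(2*L) = -9 + √2*√L)
C(u(4, -5))/(-776) = (-9 + √2*√(4/(-5)))/(-776) = (-9 + √2*√(4*(-⅕)))*(-1/776) = (-9 + √2*√(-⅘))*(-1/776) = (-9 + √2*(2*I*√5/5))*(-1/776) = (-9 + 2*I*√10/5)*(-1/776) = 9/776 - I*√10/1940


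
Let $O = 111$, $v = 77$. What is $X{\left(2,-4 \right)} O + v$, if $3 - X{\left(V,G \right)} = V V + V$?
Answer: $-256$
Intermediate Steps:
$X{\left(V,G \right)} = 3 - V - V^{2}$ ($X{\left(V,G \right)} = 3 - \left(V V + V\right) = 3 - \left(V^{2} + V\right) = 3 - \left(V + V^{2}\right) = 3 - V - V^{2}$)
$X{\left(2,-4 \right)} O + v = \left(3 - 2 - 2^{2}\right) 111 + 77 = \left(3 - 2 - 4\right) 111 + 77 = \left(-3\right) 111 + 77 = -333 + 77 = -256$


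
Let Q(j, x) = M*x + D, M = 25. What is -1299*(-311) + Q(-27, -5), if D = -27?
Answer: 403837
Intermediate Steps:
Q(j, x) = -27 + 25*x (Q(j, x) = 25*x - 27 = -27 + 25*x)
-1299*(-311) + Q(-27, -5) = -1299*(-311) + (-27 + 25*(-5)) = 403989 + (-27 - 125) = 403989 - 152 = 403837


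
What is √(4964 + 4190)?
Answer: √9154 ≈ 95.677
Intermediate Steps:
√(4964 + 4190) = √9154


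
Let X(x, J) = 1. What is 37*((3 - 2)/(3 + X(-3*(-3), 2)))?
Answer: 37/4 ≈ 9.2500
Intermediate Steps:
37*((3 - 2)/(3 + X(-3*(-3), 2))) = 37*((3 - 2)/(3 + 1)) = 37*(1/4) = 37*(1*(¼)) = 37*(¼) = 37/4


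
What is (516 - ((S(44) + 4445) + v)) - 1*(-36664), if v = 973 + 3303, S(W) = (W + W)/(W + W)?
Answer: 28458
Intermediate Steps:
S(W) = 1 (S(W) = (2*W)/((2*W)) = (2*W)*(1/(2*W)) = 1)
v = 4276
(516 - ((S(44) + 4445) + v)) - 1*(-36664) = (516 - ((1 + 4445) + 4276)) - 1*(-36664) = (516 - (4446 + 4276)) + 36664 = (516 - 1*8722) + 36664 = (516 - 8722) + 36664 = -8206 + 36664 = 28458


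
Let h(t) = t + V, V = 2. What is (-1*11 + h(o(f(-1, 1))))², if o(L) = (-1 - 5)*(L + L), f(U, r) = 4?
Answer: 3249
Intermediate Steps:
o(L) = -12*L
h(t) = 2 + t (h(t) = t + 2 = 2 + t)
(-1*11 + h(o(f(-1, 1))))² = (-1*11 + (2 - 12*4))² = (-11 + (2 - 48))² = (-11 - 46)² = (-57)² = 3249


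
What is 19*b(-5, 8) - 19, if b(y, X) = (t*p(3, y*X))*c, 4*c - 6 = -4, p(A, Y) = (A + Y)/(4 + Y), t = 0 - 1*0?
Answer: -19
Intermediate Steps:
t = 0 (t = 0 + 0 = 0)
p(A, Y) = (A + Y)/(4 + Y)
c = ½ (c = 3/2 + (¼)*(-4) = 3/2 - 1 = ½ ≈ 0.50000)
b(y, X) = 0 (b(y, X) = (0*((3 + y*X)/(4 + y*X)))*(½) = (0*((3 + X*y)/(4 + X*y)))*(½) = 0*(½) = 0)
19*b(-5, 8) - 19 = 19*0 - 19 = 0 - 19 = -19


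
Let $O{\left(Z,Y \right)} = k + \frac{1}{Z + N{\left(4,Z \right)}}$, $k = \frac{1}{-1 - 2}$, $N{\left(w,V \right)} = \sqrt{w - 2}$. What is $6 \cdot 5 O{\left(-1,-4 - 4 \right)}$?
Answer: $20 + 30 \sqrt{2} \approx 62.426$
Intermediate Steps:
$N{\left(w,V \right)} = \sqrt{-2 + w}$
$k = - \frac{1}{3}$ ($k = \frac{1}{-3} = - \frac{1}{3} \approx -0.33333$)
$O{\left(Z,Y \right)} = - \frac{1}{3} + \frac{1}{Z + \sqrt{2}}$ ($O{\left(Z,Y \right)} = - \frac{1}{3} + \frac{1}{Z + \sqrt{-2 + 4}} = - \frac{1}{3} + \frac{1}{Z + \sqrt{2}}$)
$6 \cdot 5 O{\left(-1,-4 - 4 \right)} = 6 \cdot 5 \frac{3 - -1 - \sqrt{2}}{3 \left(-1 + \sqrt{2}\right)} = 30 \frac{3 + 1 - \sqrt{2}}{3 \left(-1 + \sqrt{2}\right)} = 30 \frac{4 - \sqrt{2}}{3 \left(-1 + \sqrt{2}\right)} = \frac{10 \left(4 - \sqrt{2}\right)}{-1 + \sqrt{2}}$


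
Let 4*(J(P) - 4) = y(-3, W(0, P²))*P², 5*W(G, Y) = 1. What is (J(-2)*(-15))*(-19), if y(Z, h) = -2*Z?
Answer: 2850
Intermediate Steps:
W(G, Y) = ⅕ (W(G, Y) = (⅕)*1 = ⅕)
J(P) = 4 + 3*P²/2 (J(P) = 4 + ((-2*(-3))*P²)/4 = 4 + (6*P²)/4 = 4 + 3*P²/2)
(J(-2)*(-15))*(-19) = ((4 + (3/2)*(-2)²)*(-15))*(-19) = ((4 + (3/2)*4)*(-15))*(-19) = ((4 + 6)*(-15))*(-19) = (10*(-15))*(-19) = -150*(-19) = 2850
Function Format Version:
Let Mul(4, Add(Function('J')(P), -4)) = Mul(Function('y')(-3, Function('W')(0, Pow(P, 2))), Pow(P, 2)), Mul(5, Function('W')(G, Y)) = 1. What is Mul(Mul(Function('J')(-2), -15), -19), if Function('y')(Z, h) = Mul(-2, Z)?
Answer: 2850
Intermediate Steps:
Function('W')(G, Y) = Rational(1, 5) (Function('W')(G, Y) = Mul(Rational(1, 5), 1) = Rational(1, 5))
Function('J')(P) = Add(4, Mul(Rational(3, 2), Pow(P, 2))) (Function('J')(P) = Add(4, Mul(Rational(1, 4), Mul(Mul(-2, -3), Pow(P, 2)))) = Add(4, Mul(Rational(1, 4), Mul(6, Pow(P, 2)))) = Add(4, Mul(Rational(3, 2), Pow(P, 2))))
Mul(Mul(Function('J')(-2), -15), -19) = Mul(Mul(Add(4, Mul(Rational(3, 2), Pow(-2, 2))), -15), -19) = Mul(Mul(Add(4, Mul(Rational(3, 2), 4)), -15), -19) = Mul(Mul(Add(4, 6), -15), -19) = Mul(Mul(10, -15), -19) = Mul(-150, -19) = 2850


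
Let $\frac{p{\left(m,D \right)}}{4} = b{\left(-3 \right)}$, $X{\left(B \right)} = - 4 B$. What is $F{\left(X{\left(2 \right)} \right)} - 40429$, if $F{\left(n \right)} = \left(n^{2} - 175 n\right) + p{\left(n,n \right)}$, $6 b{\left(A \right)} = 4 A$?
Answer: $-38973$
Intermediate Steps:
$b{\left(A \right)} = \frac{2 A}{3}$ ($b{\left(A \right)} = \frac{4 A}{6} = \frac{2 A}{3}$)
$p{\left(m,D \right)} = -8$ ($p{\left(m,D \right)} = 4 \cdot \frac{2}{3} \left(-3\right) = 4 \left(-2\right) = -8$)
$F{\left(n \right)} = -8 + n^{2} - 175 n$ ($F{\left(n \right)} = \left(n^{2} - 175 n\right) - 8 = -8 + n^{2} - 175 n$)
$F{\left(X{\left(2 \right)} \right)} - 40429 = \left(-8 + \left(\left(-4\right) 2\right)^{2} - 175 \left(\left(-4\right) 2\right)\right) - 40429 = \left(-8 + \left(-8\right)^{2} - -1400\right) - 40429 = \left(-8 + 64 + 1400\right) - 40429 = 1456 - 40429 = -38973$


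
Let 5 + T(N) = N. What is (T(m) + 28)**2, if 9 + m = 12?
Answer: 676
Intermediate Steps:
m = 3 (m = -9 + 12 = 3)
T(N) = -5 + N
(T(m) + 28)**2 = ((-5 + 3) + 28)**2 = (-2 + 28)**2 = 26**2 = 676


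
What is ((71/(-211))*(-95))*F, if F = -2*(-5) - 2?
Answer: 53960/211 ≈ 255.73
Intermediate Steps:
F = 8 (F = 10 - 2 = 8)
((71/(-211))*(-95))*F = ((71/(-211))*(-95))*8 = ((71*(-1/211))*(-95))*8 = -71/211*(-95)*8 = (6745/211)*8 = 53960/211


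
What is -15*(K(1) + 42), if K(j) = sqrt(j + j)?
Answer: -630 - 15*sqrt(2) ≈ -651.21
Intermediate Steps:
K(j) = sqrt(2)*sqrt(j) (K(j) = sqrt(2*j) = sqrt(2)*sqrt(j))
-15*(K(1) + 42) = -15*(sqrt(2)*sqrt(1) + 42) = -15*(sqrt(2)*1 + 42) = -15*(sqrt(2) + 42) = -15*(42 + sqrt(2)) = -630 - 15*sqrt(2)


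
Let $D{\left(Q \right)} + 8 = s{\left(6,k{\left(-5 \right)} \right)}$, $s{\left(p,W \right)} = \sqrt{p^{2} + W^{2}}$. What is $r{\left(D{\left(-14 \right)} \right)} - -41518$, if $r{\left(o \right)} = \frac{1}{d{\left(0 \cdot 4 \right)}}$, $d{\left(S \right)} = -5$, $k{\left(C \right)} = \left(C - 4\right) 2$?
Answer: $\frac{207589}{5} \approx 41518.0$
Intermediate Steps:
$k{\left(C \right)} = -8 + 2 C$ ($k{\left(C \right)} = \left(-4 + C\right) 2 = -8 + 2 C$)
$s{\left(p,W \right)} = \sqrt{W^{2} + p^{2}}$
$D{\left(Q \right)} = -8 + 6 \sqrt{10}$ ($D{\left(Q \right)} = -8 + \sqrt{\left(-8 + 2 \left(-5\right)\right)^{2} + 6^{2}} = -8 + \sqrt{\left(-8 - 10\right)^{2} + 36} = -8 + \sqrt{\left(-18\right)^{2} + 36} = -8 + \sqrt{324 + 36} = -8 + \sqrt{360} = -8 + 6 \sqrt{10}$)
$r{\left(o \right)} = - \frac{1}{5}$ ($r{\left(o \right)} = \frac{1}{-5} = - \frac{1}{5}$)
$r{\left(D{\left(-14 \right)} \right)} - -41518 = - \frac{1}{5} - -41518 = - \frac{1}{5} + 41518 = \frac{207589}{5}$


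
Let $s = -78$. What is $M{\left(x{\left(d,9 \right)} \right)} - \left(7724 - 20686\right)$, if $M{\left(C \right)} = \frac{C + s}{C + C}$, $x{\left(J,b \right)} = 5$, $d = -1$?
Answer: $\frac{129547}{10} \approx 12955.0$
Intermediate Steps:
$M{\left(C \right)} = \frac{-78 + C}{2 C}$ ($M{\left(C \right)} = \frac{C - 78}{C + C} = \frac{-78 + C}{2 C}$)
$M{\left(x{\left(d,9 \right)} \right)} - \left(7724 - 20686\right) = \frac{-78 + 5}{2 \cdot 5} - \left(7724 - 20686\right) = \frac{1}{2} \cdot \frac{1}{5} \left(-73\right) - \left(7724 - 20686\right) = - \frac{73}{10} - -12962 = - \frac{73}{10} + 12962 = \frac{129547}{10}$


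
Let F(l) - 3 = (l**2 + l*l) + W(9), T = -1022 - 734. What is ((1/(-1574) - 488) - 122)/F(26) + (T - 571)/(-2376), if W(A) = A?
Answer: 7712003/14491818 ≈ 0.53216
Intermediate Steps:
T = -1756
F(l) = 12 + 2*l**2 (F(l) = 3 + ((l**2 + l*l) + 9) = 3 + ((l**2 + l**2) + 9) = 3 + (2*l**2 + 9) = 3 + (9 + 2*l**2) = 12 + 2*l**2)
((1/(-1574) - 488) - 122)/F(26) + (T - 571)/(-2376) = ((1/(-1574) - 488) - 122)/(12 + 2*26**2) + (-1756 - 571)/(-2376) = ((-1/1574 - 488) - 122)/(12 + 2*676) - 2327*(-1/2376) = (-768113/1574 - 122)/(12 + 1352) + 2327/2376 = -960141/1574/1364 + 2327/2376 = -960141/1574*1/1364 + 2327/2376 = -960141/2146936 + 2327/2376 = 7712003/14491818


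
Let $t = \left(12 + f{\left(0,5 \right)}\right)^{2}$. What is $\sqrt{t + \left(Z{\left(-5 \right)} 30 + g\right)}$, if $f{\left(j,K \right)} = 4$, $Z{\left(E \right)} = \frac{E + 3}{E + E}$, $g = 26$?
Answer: $12 \sqrt{2} \approx 16.971$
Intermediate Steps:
$Z{\left(E \right)} = \frac{3 + E}{2 E}$
$t = 256$ ($t = \left(12 + 4\right)^{2} = 16^{2} = 256$)
$\sqrt{t + \left(Z{\left(-5 \right)} 30 + g\right)} = \sqrt{256 + \left(\frac{3 - 5}{2 \left(-5\right)} 30 + 26\right)} = \sqrt{256 + \left(\frac{1}{2} \left(- \frac{1}{5}\right) \left(-2\right) 30 + 26\right)} = \sqrt{256 + \left(\frac{1}{5} \cdot 30 + 26\right)} = \sqrt{256 + \left(6 + 26\right)} = \sqrt{256 + 32} = \sqrt{288} = 12 \sqrt{2}$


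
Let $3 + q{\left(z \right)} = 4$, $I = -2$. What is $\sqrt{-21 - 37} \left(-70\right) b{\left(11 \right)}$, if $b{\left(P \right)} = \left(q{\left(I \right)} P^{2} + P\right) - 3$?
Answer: $- 9030 i \sqrt{58} \approx - 68770.0 i$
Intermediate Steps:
$q{\left(z \right)} = 1$ ($q{\left(z \right)} = -3 + 4 = 1$)
$b{\left(P \right)} = -3 + P + P^{2}$ ($b{\left(P \right)} = \left(1 P^{2} + P\right) - 3 = \left(P^{2} + P\right) - 3 = \left(P + P^{2}\right) - 3 = -3 + P + P^{2}$)
$\sqrt{-21 - 37} \left(-70\right) b{\left(11 \right)} = \sqrt{-21 - 37} \left(-70\right) \left(-3 + 11 + 11^{2}\right) = \sqrt{-58} \left(-70\right) \left(-3 + 11 + 121\right) = i \sqrt{58} \left(-70\right) 129 = - 70 i \sqrt{58} \cdot 129 = - 9030 i \sqrt{58}$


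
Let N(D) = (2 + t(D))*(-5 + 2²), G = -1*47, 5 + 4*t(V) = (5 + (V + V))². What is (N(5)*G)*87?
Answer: 233073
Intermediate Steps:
t(V) = -5/4 + (5 + 2*V)²/4 (t(V) = -5/4 + (5 + (V + V))²/4 = -5/4 + (5 + 2*V)²/4)
G = -47
N(D) = -7 - D² - 5*D (N(D) = (2 + (5 + D² + 5*D))*(-5 + 2²) = (7 + D² + 5*D)*(-5 + 4) = (7 + D² + 5*D)*(-1) = -7 - D² - 5*D)
(N(5)*G)*87 = ((-7 - 1*5² - 5*5)*(-47))*87 = ((-7 - 1*25 - 25)*(-47))*87 = ((-7 - 25 - 25)*(-47))*87 = -57*(-47)*87 = 2679*87 = 233073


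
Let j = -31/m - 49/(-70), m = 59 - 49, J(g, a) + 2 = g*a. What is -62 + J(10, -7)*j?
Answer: 554/5 ≈ 110.80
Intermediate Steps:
J(g, a) = -2 + a*g (J(g, a) = -2 + g*a = -2 + a*g)
m = 10
j = -12/5 (j = -31/10 - 49/(-70) = -31*⅒ - 49*(-1/70) = -31/10 + 7/10 = -12/5 ≈ -2.4000)
-62 + J(10, -7)*j = -62 + (-2 - 7*10)*(-12/5) = -62 + (-2 - 70)*(-12/5) = -62 - 72*(-12/5) = -62 + 864/5 = 554/5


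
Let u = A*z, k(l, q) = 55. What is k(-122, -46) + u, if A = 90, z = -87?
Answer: -7775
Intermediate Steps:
u = -7830 (u = 90*(-87) = -7830)
k(-122, -46) + u = 55 - 7830 = -7775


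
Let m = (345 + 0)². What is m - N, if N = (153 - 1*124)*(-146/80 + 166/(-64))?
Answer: 19064503/160 ≈ 1.1915e+5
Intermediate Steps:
N = -20503/160 (N = (153 - 124)*(-146*1/80 + 166*(-1/64)) = 29*(-73/40 - 83/32) = 29*(-707/160) = -20503/160 ≈ -128.14)
m = 119025 (m = 345² = 119025)
m - N = 119025 - 1*(-20503/160) = 119025 + 20503/160 = 19064503/160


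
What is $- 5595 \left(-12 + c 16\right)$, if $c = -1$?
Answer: $156660$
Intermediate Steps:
$- 5595 \left(-12 + c 16\right) = - 5595 \left(-12 - 16\right) = \left(-5595\right) \left(-28\right) = 156660$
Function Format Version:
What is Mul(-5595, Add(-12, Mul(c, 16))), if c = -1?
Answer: 156660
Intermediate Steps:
Mul(-5595, Add(-12, Mul(c, 16))) = Mul(-5595, Add(-12, Mul(-1, 16))) = Mul(-5595, Add(-12, -16)) = Mul(-5595, -28) = 156660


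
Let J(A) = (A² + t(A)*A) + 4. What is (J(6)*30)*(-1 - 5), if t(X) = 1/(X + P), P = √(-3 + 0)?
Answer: 360*(-20*√3 + 123*I)/(√3 - 6*I) ≈ -7366.2 + 47.964*I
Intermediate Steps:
P = I*√3 (P = √(-3) = I*√3 ≈ 1.732*I)
t(X) = 1/(X + I*√3)
J(A) = 4 + A² + A/(A + I*√3) (J(A) = (A² + A/(A + I*√3)) + 4 = 4 + A² + A/(A + I*√3))
(J(6)*30)*(-1 - 5) = (((6 + (4 + 6²)*(6 + I*√3))/(6 + I*√3))*30)*(-1 - 5) = (((6 + (4 + 36)*(6 + I*√3))/(6 + I*√3))*30)*(-6) = (((6 + 40*(6 + I*√3))/(6 + I*√3))*30)*(-6) = (((6 + (240 + 40*I*√3))/(6 + I*√3))*30)*(-6) = (((246 + 40*I*√3)/(6 + I*√3))*30)*(-6) = (30*(246 + 40*I*√3)/(6 + I*√3))*(-6) = -180*(246 + 40*I*√3)/(6 + I*√3)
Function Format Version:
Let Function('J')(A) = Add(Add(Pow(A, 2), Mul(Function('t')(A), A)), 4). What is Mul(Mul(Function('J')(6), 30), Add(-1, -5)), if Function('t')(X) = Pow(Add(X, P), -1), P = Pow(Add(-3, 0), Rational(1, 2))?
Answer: Mul(360, Pow(Add(Pow(3, Rational(1, 2)), Mul(-6, I)), -1), Add(Mul(-20, Pow(3, Rational(1, 2))), Mul(123, I))) ≈ Add(-7366.2, Mul(47.964, I))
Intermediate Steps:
P = Mul(I, Pow(3, Rational(1, 2))) (P = Pow(-3, Rational(1, 2)) = Mul(I, Pow(3, Rational(1, 2))) ≈ Mul(1.7320, I))
Function('t')(X) = Pow(Add(X, Mul(I, Pow(3, Rational(1, 2)))), -1)
Function('J')(A) = Add(4, Pow(A, 2), Mul(A, Pow(Add(A, Mul(I, Pow(3, Rational(1, 2)))), -1))) (Function('J')(A) = Add(Add(Pow(A, 2), Mul(Pow(Add(A, Mul(I, Pow(3, Rational(1, 2)))), -1), A)), 4) = Add(Add(Pow(A, 2), Mul(A, Pow(Add(A, Mul(I, Pow(3, Rational(1, 2)))), -1))), 4) = Add(4, Pow(A, 2), Mul(A, Pow(Add(A, Mul(I, Pow(3, Rational(1, 2)))), -1))))
Mul(Mul(Function('J')(6), 30), Add(-1, -5)) = Mul(Mul(Mul(Pow(Add(6, Mul(I, Pow(3, Rational(1, 2)))), -1), Add(6, Mul(Add(4, Pow(6, 2)), Add(6, Mul(I, Pow(3, Rational(1, 2))))))), 30), Add(-1, -5)) = Mul(Mul(Mul(Pow(Add(6, Mul(I, Pow(3, Rational(1, 2)))), -1), Add(6, Mul(Add(4, 36), Add(6, Mul(I, Pow(3, Rational(1, 2))))))), 30), -6) = Mul(Mul(Mul(Pow(Add(6, Mul(I, Pow(3, Rational(1, 2)))), -1), Add(6, Mul(40, Add(6, Mul(I, Pow(3, Rational(1, 2))))))), 30), -6) = Mul(Mul(Mul(Pow(Add(6, Mul(I, Pow(3, Rational(1, 2)))), -1), Add(6, Add(240, Mul(40, I, Pow(3, Rational(1, 2)))))), 30), -6) = Mul(Mul(Mul(Pow(Add(6, Mul(I, Pow(3, Rational(1, 2)))), -1), Add(246, Mul(40, I, Pow(3, Rational(1, 2))))), 30), -6) = Mul(Mul(30, Pow(Add(6, Mul(I, Pow(3, Rational(1, 2)))), -1), Add(246, Mul(40, I, Pow(3, Rational(1, 2))))), -6) = Mul(-180, Pow(Add(6, Mul(I, Pow(3, Rational(1, 2)))), -1), Add(246, Mul(40, I, Pow(3, Rational(1, 2)))))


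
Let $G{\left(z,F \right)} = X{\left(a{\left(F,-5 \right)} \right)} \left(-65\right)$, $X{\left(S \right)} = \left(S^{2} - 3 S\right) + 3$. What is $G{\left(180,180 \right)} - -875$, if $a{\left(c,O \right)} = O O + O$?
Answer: $-21420$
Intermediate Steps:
$a{\left(c,O \right)} = O + O^{2}$ ($a{\left(c,O \right)} = O^{2} + O = O + O^{2}$)
$X{\left(S \right)} = 3 + S^{2} - 3 S$
$G{\left(z,F \right)} = -22295$ ($G{\left(z,F \right)} = \left(3 + \left(- 5 \left(1 - 5\right)\right)^{2} - 3 \left(- 5 \left(1 - 5\right)\right)\right) \left(-65\right) = \left(3 + \left(\left(-5\right) \left(-4\right)\right)^{2} - 3 \left(\left(-5\right) \left(-4\right)\right)\right) \left(-65\right) = \left(3 + 20^{2} - 60\right) \left(-65\right) = \left(3 + 400 - 60\right) \left(-65\right) = 343 \left(-65\right) = -22295$)
$G{\left(180,180 \right)} - -875 = -22295 - -875 = -22295 + 875 = -21420$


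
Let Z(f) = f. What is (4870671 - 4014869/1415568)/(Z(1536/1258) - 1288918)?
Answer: -4336805292501911/1147641539285472 ≈ -3.7789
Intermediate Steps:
(4870671 - 4014869/1415568)/(Z(1536/1258) - 1288918) = (4870671 - 4014869/1415568)/(1536/1258 - 1288918) = (4870671 - 4014869*1/1415568)/(1536*(1/1258) - 1288918) = (4870671 - 4014869/1415568)/(768/629 - 1288918) = 6894761991259/(1415568*(-810728654/629)) = (6894761991259/1415568)*(-629/810728654) = -4336805292501911/1147641539285472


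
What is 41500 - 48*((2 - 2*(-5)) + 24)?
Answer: 39772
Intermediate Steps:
41500 - 48*((2 - 2*(-5)) + 24) = 41500 - 48*((2 + 10) + 24) = 41500 - 48*(12 + 24) = 41500 - 48*36 = 41500 - 1728 = 39772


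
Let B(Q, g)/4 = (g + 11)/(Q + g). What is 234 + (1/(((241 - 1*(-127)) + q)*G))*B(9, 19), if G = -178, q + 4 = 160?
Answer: 76389753/326452 ≈ 234.00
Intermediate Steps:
B(Q, g) = 4*(11 + g)/(Q + g) (B(Q, g) = 4*((g + 11)/(Q + g)) = 4*((11 + g)/(Q + g)) = 4*(11 + g)/(Q + g))
q = 156 (q = -4 + 160 = 156)
234 + (1/(((241 - 1*(-127)) + q)*G))*B(9, 19) = 234 + (1/(((241 - 1*(-127)) + 156)*(-178)))*(4*(11 + 19)/(9 + 19)) = 234 + (-1/178/((241 + 127) + 156))*(4*30/28) = 234 + (-1/178/(368 + 156))*(4*(1/28)*30) = 234 + (-1/178/524)*(30/7) = 234 + ((1/524)*(-1/178))*(30/7) = 234 - 1/93272*30/7 = 234 - 15/326452 = 76389753/326452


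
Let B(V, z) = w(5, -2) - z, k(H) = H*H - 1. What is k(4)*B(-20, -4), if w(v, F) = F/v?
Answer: 54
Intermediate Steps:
k(H) = -1 + H² (k(H) = H² - 1 = -1 + H²)
B(V, z) = -⅖ - z (B(V, z) = -2/5 - z = -2*⅕ - z = -⅖ - z)
k(4)*B(-20, -4) = (-1 + 4²)*(-⅖ - 1*(-4)) = (-1 + 16)*(-⅖ + 4) = 15*(18/5) = 54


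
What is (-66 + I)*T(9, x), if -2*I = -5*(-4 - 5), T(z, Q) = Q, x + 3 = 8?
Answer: -885/2 ≈ -442.50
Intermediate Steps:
x = 5 (x = -3 + 8 = 5)
I = -45/2 (I = -(-5)*(-4 - 5)/2 = -(-5)*(-9)/2 = -½*45 = -45/2 ≈ -22.500)
(-66 + I)*T(9, x) = (-66 - 45/2)*5 = -177/2*5 = -885/2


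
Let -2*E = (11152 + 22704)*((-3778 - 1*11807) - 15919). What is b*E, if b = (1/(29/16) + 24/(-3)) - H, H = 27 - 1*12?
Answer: -347178112512/29 ≈ -1.1972e+10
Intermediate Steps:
H = 15 (H = 27 - 12 = 15)
b = -651/29 (b = (1/(29/16) + 24/(-3)) - 1*15 = (1/(29*(1/16)) + 24*(-⅓)) - 15 = (1/(29/16) - 8) - 15 = (1*(16/29) - 8) - 15 = (16/29 - 8) - 15 = -216/29 - 15 = -651/29 ≈ -22.448)
E = 533299712 (E = -(11152 + 22704)*((-3778 - 1*11807) - 15919)/2 = -16928*((-3778 - 11807) - 15919) = -16928*(-15585 - 15919) = -16928*(-31504) = -½*(-1066599424) = 533299712)
b*E = -651/29*533299712 = -347178112512/29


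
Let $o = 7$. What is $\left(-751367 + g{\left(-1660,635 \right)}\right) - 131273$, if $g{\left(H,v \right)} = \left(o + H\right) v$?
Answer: $-1932295$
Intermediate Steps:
$g{\left(H,v \right)} = v \left(7 + H\right)$ ($g{\left(H,v \right)} = \left(7 + H\right) v = v \left(7 + H\right)$)
$\left(-751367 + g{\left(-1660,635 \right)}\right) - 131273 = \left(-751367 + 635 \left(7 - 1660\right)\right) - 131273 = \left(-751367 + 635 \left(-1653\right)\right) - 131273 = \left(-751367 - 1049655\right) - 131273 = -1801022 - 131273 = -1932295$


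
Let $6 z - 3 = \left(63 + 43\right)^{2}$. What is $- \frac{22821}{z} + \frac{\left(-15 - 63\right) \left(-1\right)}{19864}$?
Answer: $- \frac{104577747}{8586596} \approx -12.179$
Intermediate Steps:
$z = \frac{11239}{6}$ ($z = \frac{1}{2} + \frac{\left(63 + 43\right)^{2}}{6} = \frac{1}{2} + \frac{106^{2}}{6} = \frac{1}{2} + \frac{1}{6} \cdot 11236 = \frac{1}{2} + \frac{5618}{3} = \frac{11239}{6} \approx 1873.2$)
$- \frac{22821}{z} + \frac{\left(-15 - 63\right) \left(-1\right)}{19864} = - \frac{22821}{\frac{11239}{6}} + \frac{\left(-15 - 63\right) \left(-1\right)}{19864} = \left(-22821\right) \frac{6}{11239} + \left(-78\right) \left(-1\right) \frac{1}{19864} = - \frac{136926}{11239} + 78 \cdot \frac{1}{19864} = - \frac{136926}{11239} + \frac{3}{764} = - \frac{104577747}{8586596}$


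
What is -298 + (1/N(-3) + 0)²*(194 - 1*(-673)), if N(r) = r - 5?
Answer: -18205/64 ≈ -284.45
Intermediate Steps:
N(r) = -5 + r
-298 + (1/N(-3) + 0)²*(194 - 1*(-673)) = -298 + (1/(-5 - 3) + 0)²*(194 - 1*(-673)) = -298 + (1/(-8) + 0)²*(194 + 673) = -298 + (-⅛ + 0)²*867 = -298 + (-⅛)²*867 = -298 + (1/64)*867 = -298 + 867/64 = -18205/64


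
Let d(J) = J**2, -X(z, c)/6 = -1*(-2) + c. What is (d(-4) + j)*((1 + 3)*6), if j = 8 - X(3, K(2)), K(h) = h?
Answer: 1152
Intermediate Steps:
X(z, c) = -12 - 6*c (X(z, c) = -6*(-1*(-2) + c) = -6*(2 + c) = -12 - 6*c)
j = 32 (j = 8 - (-12 - 6*2) = 8 - (-12 - 12) = 8 - 1*(-24) = 8 + 24 = 32)
(d(-4) + j)*((1 + 3)*6) = ((-4)**2 + 32)*((1 + 3)*6) = (16 + 32)*(4*6) = 48*24 = 1152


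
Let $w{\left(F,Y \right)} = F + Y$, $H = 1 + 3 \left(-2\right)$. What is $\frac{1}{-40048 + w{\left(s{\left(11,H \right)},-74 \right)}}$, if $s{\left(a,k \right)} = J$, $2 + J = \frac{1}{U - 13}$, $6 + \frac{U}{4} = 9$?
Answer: $- \frac{1}{40125} \approx -2.4922 \cdot 10^{-5}$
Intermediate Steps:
$U = 12$ ($U = -24 + 4 \cdot 9 = -24 + 36 = 12$)
$H = -5$ ($H = 1 - 6 = -5$)
$J = -3$ ($J = -2 + \frac{1}{12 - 13} = -2 + \frac{1}{-1} = -2 - 1 = -3$)
$s{\left(a,k \right)} = -3$
$\frac{1}{-40048 + w{\left(s{\left(11,H \right)},-74 \right)}} = \frac{1}{-40048 - 77} = \frac{1}{-40125} = - \frac{1}{40125}$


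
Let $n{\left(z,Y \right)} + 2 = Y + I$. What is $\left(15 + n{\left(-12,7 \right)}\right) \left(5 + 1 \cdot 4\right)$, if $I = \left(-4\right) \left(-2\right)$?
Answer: $252$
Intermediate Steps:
$I = 8$
$n{\left(z,Y \right)} = 6 + Y$ ($n{\left(z,Y \right)} = -2 + \left(Y + 8\right) = -2 + \left(8 + Y\right) = 6 + Y$)
$\left(15 + n{\left(-12,7 \right)}\right) \left(5 + 1 \cdot 4\right) = \left(15 + \left(6 + 7\right)\right) \left(5 + 1 \cdot 4\right) = \left(15 + 13\right) \left(5 + 4\right) = 28 \cdot 9 = 252$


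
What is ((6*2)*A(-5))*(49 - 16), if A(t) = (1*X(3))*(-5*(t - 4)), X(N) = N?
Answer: 53460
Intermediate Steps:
A(t) = 60 - 15*t (A(t) = (1*3)*(-5*(t - 4)) = 3*(-5*(-4 + t)) = 3*(20 - 5*t) = 60 - 15*t)
((6*2)*A(-5))*(49 - 16) = ((6*2)*(60 - 15*(-5)))*(49 - 16) = (12*(60 + 75))*33 = (12*135)*33 = 1620*33 = 53460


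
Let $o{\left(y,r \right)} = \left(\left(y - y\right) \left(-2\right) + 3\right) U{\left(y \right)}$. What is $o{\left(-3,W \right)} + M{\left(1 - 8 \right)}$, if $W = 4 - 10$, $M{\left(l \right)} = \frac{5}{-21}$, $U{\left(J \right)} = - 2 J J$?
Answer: $- \frac{1139}{21} \approx -54.238$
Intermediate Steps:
$U{\left(J \right)} = - 2 J^{2}$
$M{\left(l \right)} = - \frac{5}{21}$ ($M{\left(l \right)} = 5 \left(- \frac{1}{21}\right) = - \frac{5}{21}$)
$W = -6$
$o{\left(y,r \right)} = - 6 y^{2}$ ($o{\left(y,r \right)} = \left(\left(y - y\right) \left(-2\right) + 3\right) \left(- 2 y^{2}\right) = \left(0 \left(-2\right) + 3\right) \left(- 2 y^{2}\right) = \left(0 + 3\right) \left(- 2 y^{2}\right) = 3 \left(- 2 y^{2}\right) = - 6 y^{2}$)
$o{\left(-3,W \right)} + M{\left(1 - 8 \right)} = - 6 \left(-3\right)^{2} - \frac{5}{21} = \left(-6\right) 9 - \frac{5}{21} = -54 - \frac{5}{21} = - \frac{1139}{21}$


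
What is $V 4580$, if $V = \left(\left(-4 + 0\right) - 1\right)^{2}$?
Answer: $114500$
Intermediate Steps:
$V = 25$ ($V = \left(-4 - 1\right)^{2} = \left(-5\right)^{2} = 25$)
$V 4580 = 25 \cdot 4580 = 114500$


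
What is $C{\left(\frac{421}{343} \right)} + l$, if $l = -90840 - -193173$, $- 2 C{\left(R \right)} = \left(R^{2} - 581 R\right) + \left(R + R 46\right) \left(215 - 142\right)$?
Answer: $\frac{23667024443}{235298} \approx 1.0058 \cdot 10^{5}$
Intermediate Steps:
$C{\left(R \right)} = - 1425 R - \frac{R^{2}}{2}$ ($C{\left(R \right)} = - \frac{\left(R^{2} - 581 R\right) + \left(R + R 46\right) \left(215 - 142\right)}{2} = - \frac{\left(R^{2} - 581 R\right) + \left(R + 46 R\right) 73}{2} = - \frac{\left(R^{2} - 581 R\right) + 47 R 73}{2} = - \frac{\left(R^{2} - 581 R\right) + 3431 R}{2} = - \frac{R^{2} + 2850 R}{2} = - 1425 R - \frac{R^{2}}{2}$)
$l = 102333$ ($l = -90840 + 193173 = 102333$)
$C{\left(\frac{421}{343} \right)} + l = - \frac{\frac{421}{343} \left(2850 + \frac{421}{343}\right)}{2} + 102333 = - \frac{421 \cdot \frac{1}{343} \left(2850 + 421 \cdot \frac{1}{343}\right)}{2} + 102333 = \left(- \frac{1}{2}\right) \frac{421}{343} \left(2850 + \frac{421}{343}\right) + 102333 = \left(- \frac{1}{2}\right) \frac{421}{343} \cdot \frac{977971}{343} + 102333 = - \frac{411725791}{235298} + 102333 = \frac{23667024443}{235298}$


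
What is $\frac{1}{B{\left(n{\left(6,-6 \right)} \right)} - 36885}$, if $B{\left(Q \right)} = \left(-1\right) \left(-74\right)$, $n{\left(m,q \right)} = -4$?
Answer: $- \frac{1}{36811} \approx -2.7166 \cdot 10^{-5}$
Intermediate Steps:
$B{\left(Q \right)} = 74$
$\frac{1}{B{\left(n{\left(6,-6 \right)} \right)} - 36885} = \frac{1}{74 - 36885} = \frac{1}{-36811} = - \frac{1}{36811}$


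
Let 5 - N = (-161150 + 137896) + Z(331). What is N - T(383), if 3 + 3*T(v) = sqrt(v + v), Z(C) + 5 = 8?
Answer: 23257 - sqrt(766)/3 ≈ 23248.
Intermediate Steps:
Z(C) = 3 (Z(C) = -5 + 8 = 3)
N = 23256 (N = 5 - ((-161150 + 137896) + 3) = 5 - (-23254 + 3) = 5 - 1*(-23251) = 5 + 23251 = 23256)
T(v) = -1 + sqrt(2)*sqrt(v)/3 (T(v) = -1 + sqrt(v + v)/3 = -1 + sqrt(2*v)/3 = -1 + (sqrt(2)*sqrt(v))/3 = -1 + sqrt(2)*sqrt(v)/3)
N - T(383) = 23256 - (-1 + sqrt(2)*sqrt(383)/3) = 23256 - (-1 + sqrt(766)/3) = 23256 + (1 - sqrt(766)/3) = 23257 - sqrt(766)/3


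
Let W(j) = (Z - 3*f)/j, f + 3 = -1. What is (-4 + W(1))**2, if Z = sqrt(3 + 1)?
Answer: 100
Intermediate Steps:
f = -4 (f = -3 - 1 = -4)
Z = 2 (Z = sqrt(4) = 2)
W(j) = 14/j (W(j) = (2 - 3*(-4))/j = (2 - 1*(-12))/j = (2 + 12)/j = 14/j)
(-4 + W(1))**2 = (-4 + 14/1)**2 = (-4 + 14*1)**2 = (-4 + 14)**2 = 10**2 = 100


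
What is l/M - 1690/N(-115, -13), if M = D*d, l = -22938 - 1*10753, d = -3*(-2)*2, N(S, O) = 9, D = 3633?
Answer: -130477/692 ≈ -188.55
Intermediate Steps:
d = 12 (d = 6*2 = 12)
l = -33691 (l = -22938 - 10753 = -33691)
M = 43596 (M = 3633*12 = 43596)
l/M - 1690/N(-115, -13) = -33691/43596 - 1690/9 = -33691*1/43596 - 1690*⅑ = -4813/6228 - 1690/9 = -130477/692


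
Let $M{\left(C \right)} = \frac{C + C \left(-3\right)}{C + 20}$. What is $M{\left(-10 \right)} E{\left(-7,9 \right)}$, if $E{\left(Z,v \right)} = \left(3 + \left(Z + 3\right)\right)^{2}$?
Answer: $2$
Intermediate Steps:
$E{\left(Z,v \right)} = \left(6 + Z\right)^{2}$ ($E{\left(Z,v \right)} = \left(3 + \left(3 + Z\right)\right)^{2} = \left(6 + Z\right)^{2}$)
$M{\left(C \right)} = - \frac{2 C}{20 + C}$ ($M{\left(C \right)} = \frac{C - 3 C}{20 + C} = \frac{\left(-2\right) C}{20 + C} = - \frac{2 C}{20 + C}$)
$M{\left(-10 \right)} E{\left(-7,9 \right)} = \left(-2\right) \left(-10\right) \frac{1}{20 - 10} \left(6 - 7\right)^{2} = \left(-2\right) \left(-10\right) \frac{1}{10} \left(-1\right)^{2} = \left(-2\right) \left(-10\right) \frac{1}{10} \cdot 1 = 2 \cdot 1 = 2$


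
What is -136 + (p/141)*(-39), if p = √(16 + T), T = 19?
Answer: -136 - 13*√35/47 ≈ -137.64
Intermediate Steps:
p = √35 (p = √(16 + 19) = √35 ≈ 5.9161)
-136 + (p/141)*(-39) = -136 + (√35/141)*(-39) = -136 - 13*√35/47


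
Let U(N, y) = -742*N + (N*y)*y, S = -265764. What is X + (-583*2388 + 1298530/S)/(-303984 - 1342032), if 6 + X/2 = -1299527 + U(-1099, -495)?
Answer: -118009861673652006007/218725898112 ≈ -5.3953e+8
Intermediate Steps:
U(N, y) = -742*N + N*y**2
X = -539533100 (X = -12 + 2*(-1299527 - 1099*(-742 + (-495)**2)) = -12 + 2*(-1299527 - 1099*(-742 + 245025)) = -12 + 2*(-1299527 - 1099*244283) = -12 + 2*(-1299527 - 268467017) = -12 + 2*(-269766544) = -12 - 539533088 = -539533100)
X + (-583*2388 + 1298530/S)/(-303984 - 1342032) = -539533100 + (-583*2388 + 1298530/(-265764))/(-303984 - 1342032) = -539533100 + (-1392204 + 1298530*(-1/265764))/(-1646016) = -539533100 + (-1392204 - 649265/132882)*(-1/1646016) = -539533100 - 184999501193/132882*(-1/1646016) = -539533100 + 184999501193/218725898112 = -118009861673652006007/218725898112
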